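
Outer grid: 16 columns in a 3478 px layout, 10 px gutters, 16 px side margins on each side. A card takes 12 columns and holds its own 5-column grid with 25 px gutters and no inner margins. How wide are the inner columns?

Subtract both margins: 3478 − 2·16 = 3446 px.
16 columns + 15 gutters: 16c + 15·10 = 3446.
16c = 3446 − 150 = 3296, so c = 206 px.
12-column span = 12·206 + 11·10 = 2582 px.
5d + 4·25 = 2582 → 5d = 2482 → d = 496.4 px.

496.4 px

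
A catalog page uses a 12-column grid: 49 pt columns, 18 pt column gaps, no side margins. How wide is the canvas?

786 pt

Canvas = 12·49 + 11·18 = 588 + 198 = 786 pt.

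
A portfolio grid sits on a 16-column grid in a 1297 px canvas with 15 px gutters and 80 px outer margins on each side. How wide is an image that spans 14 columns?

993 px

Subtract both margins: 1297 − 2·80 = 1137 px.
Subtracting 15 gutters of 15 leaves 912 for 16 columns, so c = 57 px.
14 columns plus 13 gutters: 798 + 195 = 993 px.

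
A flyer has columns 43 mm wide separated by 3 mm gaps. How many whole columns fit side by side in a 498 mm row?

k columns need k·43 + (k−1)·3 = k·46 − 3.
k·46 − 3 ≤ 498 → k ≤ 501 / 46 ≈ 10.89, so k = 10.

10 columns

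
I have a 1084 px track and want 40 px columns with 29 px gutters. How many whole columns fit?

k columns need k·40 + (k−1)·29 = k·69 − 29.
k·69 − 29 ≤ 1084 → k ≤ 1113 / 69 ≈ 16.13, so k = 16.

16 columns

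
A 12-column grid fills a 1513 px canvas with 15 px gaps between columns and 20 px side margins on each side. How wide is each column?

109 px

Take off 40 px of margins, leaving 1473 px.
12 columns + 11 gaps: 12c + 11·15 = 1473.
12c = 1473 − 165 = 1308, so c = 109 px.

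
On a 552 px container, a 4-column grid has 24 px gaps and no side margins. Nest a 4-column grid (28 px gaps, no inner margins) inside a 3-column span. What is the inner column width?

81 px

552 − 3·24 = 480; ÷4 gives c = 120 px.
Span of 3: 3·120 + 2·24 = 360 + 48 = 408 px.
Subtracting 3 gaps of 28 leaves 324 for 4 columns, so d = 81 px.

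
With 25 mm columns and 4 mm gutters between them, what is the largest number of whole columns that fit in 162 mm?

5 columns

k columns need k·25 + (k−1)·4 = k·29 − 4.
k·29 − 4 ≤ 162 → k ≤ 166 / 29 ≈ 5.72, so k = 5.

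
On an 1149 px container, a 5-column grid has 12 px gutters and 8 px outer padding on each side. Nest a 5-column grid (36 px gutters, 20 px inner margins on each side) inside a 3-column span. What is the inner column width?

98.2 px

Outer content = 1149 − 2·8 = 1133 px.
Subtracting 4 gutters of 12 leaves 1085 for 5 columns, so c = 217 px.
Span of 3: 3·217 + 2·12 = 651 + 24 = 675 px.
Inner content = 675 − 2·20 = 635 px.
5 columns + 4 gutters: 5d + 4·36 = 635.
5d = 635 − 144 = 491, so d = 98.2 px.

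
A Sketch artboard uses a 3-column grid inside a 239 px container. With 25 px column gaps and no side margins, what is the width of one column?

63 px

3 columns + 2 column gaps: 3c + 2·25 = 239.
3c = 239 − 50 = 189, so c = 63 px.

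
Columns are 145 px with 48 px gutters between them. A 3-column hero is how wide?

531 px

3-column span = 3·145 + 2·48 = 531 px.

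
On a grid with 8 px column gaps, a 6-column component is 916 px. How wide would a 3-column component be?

454 px

Subtracting 5 column gaps of 8 leaves 876 for 6 columns, so c = 146 px.
3-column span = 3·146 + 2·8 = 454 px.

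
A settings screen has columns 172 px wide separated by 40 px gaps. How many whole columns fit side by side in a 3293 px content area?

15 columns

Each extra column adds 172 + 40 = 212 px.
(3293 + 40) / 212 = 15.72, so 15 columns fit.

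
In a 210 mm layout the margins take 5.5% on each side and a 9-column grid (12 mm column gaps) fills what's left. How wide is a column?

10.1 mm

210 × (1 − 2·5.5%) = 210 × 89% = 186.9 mm for the columns.
Subtracting 8 column gaps of 12 leaves 90.9 for 9 columns, so c = 10.1 mm.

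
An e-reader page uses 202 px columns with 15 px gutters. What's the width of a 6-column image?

1287 px

6 columns plus 5 gutters: 1212 + 75 = 1287 px.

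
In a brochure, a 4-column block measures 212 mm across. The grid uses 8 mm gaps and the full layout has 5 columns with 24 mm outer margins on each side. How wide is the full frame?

315 mm

4c + 3·8 = 212 → 4c = 188 → c = 47 mm.
Adding margins, columns and gutters: 48 + 235 + 32 = 315 mm.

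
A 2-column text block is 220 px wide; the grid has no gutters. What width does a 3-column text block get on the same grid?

330 px

220 / 2 = 110 px per column.
3-column span = 3·110 = 330 px.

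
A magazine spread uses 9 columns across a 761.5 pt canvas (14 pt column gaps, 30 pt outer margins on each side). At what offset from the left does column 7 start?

Inside the margins: 761.5 − 60 = 701.5 pt.
9c + 8·14 = 701.5 → 9c = 589.5 → c = 65.5 pt.
Column 7 starts at margin + 6·(column + gutter) = 30 + 6·79.5 = 507 pt.

507 pt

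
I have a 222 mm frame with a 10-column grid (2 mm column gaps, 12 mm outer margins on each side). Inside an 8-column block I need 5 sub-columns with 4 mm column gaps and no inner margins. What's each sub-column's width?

28.4 mm

Outer content = 222 − 2·12 = 198 mm.
10c + 9·2 = 198 → 10c = 180 → c = 18 mm.
8-column span = 8·18 + 7·2 = 158 mm.
5d + 4·4 = 158 → 5d = 142 → d = 28.4 mm.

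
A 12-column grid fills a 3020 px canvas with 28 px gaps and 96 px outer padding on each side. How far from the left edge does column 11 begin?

2476 px

Inside the margins: 3020 − 192 = 2828 px.
12c + 11·28 = 2828 → 12c = 2520 → c = 210 px.
Column 11 starts at margin + 10·(column + gutter) = 96 + 10·238 = 2476 px.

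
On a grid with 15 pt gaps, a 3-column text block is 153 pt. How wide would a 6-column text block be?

321 pt

153 − 2·15 = 123; ÷3 gives c = 41 pt.
Span of 6: 6·41 + 5·15 = 246 + 75 = 321 pt.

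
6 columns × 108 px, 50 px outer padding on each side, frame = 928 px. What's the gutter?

Content width = 928 − 2·50 = 828 px.
6 columns take 6·108 = 648 px; remaining 180 splits into 5 gutters.
g = 180 / 5 = 36 px.

36 px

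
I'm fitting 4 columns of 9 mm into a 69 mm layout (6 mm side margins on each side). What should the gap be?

Take off 12 mm of margins, leaving 57 mm.
4·9 + 3g = 57 → 3g = 21 → g = 7 mm.

7 mm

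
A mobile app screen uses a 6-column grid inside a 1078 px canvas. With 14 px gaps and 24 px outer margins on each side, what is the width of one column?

Content width = 1078 − 2·24 = 1030 px.
1030 − 5·14 = 960; ÷6 gives c = 160 px.

160 px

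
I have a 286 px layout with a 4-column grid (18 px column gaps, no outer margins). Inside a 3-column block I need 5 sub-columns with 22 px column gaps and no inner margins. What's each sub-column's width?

4 columns + 3 column gaps: 4c + 3·18 = 286.
4c = 286 − 54 = 232, so c = 58 px.
3-column span = 3·58 + 2·18 = 210 px.
210 − 4·22 = 122; ÷5 gives d = 24.4 px.

24.4 px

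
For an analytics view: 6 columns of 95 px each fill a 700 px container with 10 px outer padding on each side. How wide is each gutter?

Subtract both margins: 700 − 2·10 = 680 px.
6·95 + 5g = 680 → 5g = 110 → g = 22 px.

22 px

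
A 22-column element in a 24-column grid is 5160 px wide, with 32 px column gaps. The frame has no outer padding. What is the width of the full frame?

5160 − 21·32 = 4488; ÷22 gives c = 204 px.
Frame = 24·204 + 23·32 = 4896 + 736 = 5632 px.

5632 px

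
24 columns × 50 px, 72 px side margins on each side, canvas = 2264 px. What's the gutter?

40 px

Take off 144 px of margins, leaving 2120 px.
Columns use 1200 px, leaving 920 px across 23 gutters = 40 px each.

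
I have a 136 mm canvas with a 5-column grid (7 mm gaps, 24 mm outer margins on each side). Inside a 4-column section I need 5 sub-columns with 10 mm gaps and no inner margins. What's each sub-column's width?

Subtract both margins: 136 − 2·24 = 88 mm.
Subtracting 4 gaps of 7 leaves 60 for 5 columns, so c = 12 mm.
4 columns plus 3 gaps: 48 + 21 = 69 mm.
5 columns + 4 gaps: 5d + 4·10 = 69.
5d = 69 − 40 = 29, so d = 5.8 mm.

5.8 mm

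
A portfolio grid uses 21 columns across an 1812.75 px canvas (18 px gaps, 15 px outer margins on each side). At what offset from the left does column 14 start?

1129.75 px

Content = 1812.75 − 2·15 = 1782.75 px.
21c + 20·18 = 1782.75 → 21c = 1422.75 → c = 67.75 px.
Column 14 starts at margin + 13·(column + gutter) = 15 + 13·85.75 = 1129.75 px.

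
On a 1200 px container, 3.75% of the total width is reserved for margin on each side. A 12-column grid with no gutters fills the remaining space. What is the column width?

Margins: 3.75% × 1200 = 45 px each, so content = 1200 − 90 = 1110 px.
With no gutters, each column is 1110/12 = 92.5 px.

92.5 px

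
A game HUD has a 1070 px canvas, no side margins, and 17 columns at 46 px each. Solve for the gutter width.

17·46 + 16g = 1070 → 16g = 288 → g = 18 px.

18 px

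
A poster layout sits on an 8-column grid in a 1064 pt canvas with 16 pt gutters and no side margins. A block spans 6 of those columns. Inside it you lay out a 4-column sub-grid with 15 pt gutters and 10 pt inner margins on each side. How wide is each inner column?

8c + 7·16 = 1064 → 8c = 952 → c = 119 pt.
6 columns plus 5 gutters: 714 + 80 = 794 pt.
Inner content = 794 − 2·10 = 774 pt.
Subtracting 3 gutters of 15 leaves 729 for 4 columns, so d = 182.25 pt.

182.25 pt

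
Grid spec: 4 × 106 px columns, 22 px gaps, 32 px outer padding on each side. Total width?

Container = 2·32 + 4·106 + 3·22 = 64 + 424 + 66 = 554 px.

554 px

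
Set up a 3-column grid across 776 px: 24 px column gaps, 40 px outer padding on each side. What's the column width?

216 px

Inside the margins: 776 − 80 = 696 px.
696 − 2·24 = 648; ÷3 gives c = 216 px.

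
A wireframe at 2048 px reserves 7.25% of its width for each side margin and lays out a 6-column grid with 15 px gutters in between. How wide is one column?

2048 × (1 − 2·7.25%) = 2048 × 85.5% = 1751.04 px for the columns.
1751.04 − 5·15 = 1676.04; ÷6 gives c = 279.34 px.

279.34 px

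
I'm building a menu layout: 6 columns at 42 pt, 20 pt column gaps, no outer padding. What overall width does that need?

Total width: 6·42 + 5·20 = 352 pt.

352 pt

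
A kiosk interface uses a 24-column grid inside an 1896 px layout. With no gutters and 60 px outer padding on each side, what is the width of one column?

74 px

Content width = 1896 − 2·60 = 1776 px.
24c = 1776 → c = 74 px.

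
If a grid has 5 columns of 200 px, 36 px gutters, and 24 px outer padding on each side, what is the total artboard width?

1192 px

Adding margins, columns and gutters: 48 + 1000 + 144 = 1192 px.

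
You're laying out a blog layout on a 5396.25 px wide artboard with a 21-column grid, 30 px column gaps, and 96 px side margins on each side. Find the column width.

219.25 px

Take off 192 px of margins, leaving 5204.25 px.
5204.25 − 20·30 = 4604.25; ÷21 gives c = 219.25 px.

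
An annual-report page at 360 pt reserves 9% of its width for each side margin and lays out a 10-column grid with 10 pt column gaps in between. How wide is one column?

Margins: 9% × 360 = 32.4 pt each, so content = 360 − 64.8 = 295.2 pt.
Subtracting 9 column gaps of 10 leaves 205.2 for 10 columns, so c = 20.52 pt.

20.52 pt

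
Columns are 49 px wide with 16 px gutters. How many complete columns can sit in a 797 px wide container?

12 columns: 12·49 + 11·16 = 764 px ≤ 797.
13 columns: 829 px > 797. So 12.

12 columns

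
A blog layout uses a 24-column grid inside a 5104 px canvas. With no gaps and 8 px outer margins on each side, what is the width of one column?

212 px

Subtract both margins: 5104 − 2·8 = 5088 px.
5088 / 24 = 212 px per column.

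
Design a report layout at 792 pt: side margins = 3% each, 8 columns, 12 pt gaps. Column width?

82.56 pt

Margins: 3% × 792 = 23.76 pt each, so content = 792 − 47.52 = 744.48 pt.
8c + 7·12 = 744.48 → 8c = 660.48 → c = 82.56 pt.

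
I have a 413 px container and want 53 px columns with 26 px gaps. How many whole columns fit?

5 columns

k columns need k·53 + (k−1)·26 = k·79 − 26.
k·79 − 26 ≤ 413 → k ≤ 439 / 79 ≈ 5.56, so k = 5.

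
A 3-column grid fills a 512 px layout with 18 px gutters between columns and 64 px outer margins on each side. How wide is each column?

116 px

Inside the margins: 512 − 128 = 384 px.
3c + 2·18 = 384 → 3c = 348 → c = 116 px.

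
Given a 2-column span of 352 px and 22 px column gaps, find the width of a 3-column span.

539 px

2 columns + 1 column gap: 2c + 1·22 = 352.
2c = 352 − 22 = 330, so c = 165 px.
Span of 3: 3·165 + 2·22 = 495 + 44 = 539 px.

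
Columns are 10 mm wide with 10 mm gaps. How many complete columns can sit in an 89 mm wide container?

4 columns: 4·10 + 3·10 = 70 mm ≤ 89.
5 columns: 90 mm > 89. So 4.

4 columns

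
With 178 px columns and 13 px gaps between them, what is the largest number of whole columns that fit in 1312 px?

6 columns

6 columns: 6·178 + 5·13 = 1133 px ≤ 1312.
7 columns: 1324 px > 1312. So 6.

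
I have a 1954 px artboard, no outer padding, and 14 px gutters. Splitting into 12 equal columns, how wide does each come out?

12 columns + 11 gutters: 12c + 11·14 = 1954.
12c = 1954 − 154 = 1800, so c = 150 px.

150 px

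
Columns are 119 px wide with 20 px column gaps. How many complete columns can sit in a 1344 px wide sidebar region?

9 columns: 9·119 + 8·20 = 1231 px ≤ 1344.
10 columns: 1370 px > 1344. So 9.

9 columns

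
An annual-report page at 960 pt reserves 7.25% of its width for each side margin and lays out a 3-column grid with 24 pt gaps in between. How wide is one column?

Each margin = 7.25% of 960 = 69.6 pt; content = 960 − 2·69.6 = 820.8 pt.
Subtracting 2 gaps of 24 leaves 772.8 for 3 columns, so c = 257.6 pt.

257.6 pt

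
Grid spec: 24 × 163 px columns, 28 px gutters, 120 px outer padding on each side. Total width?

Adding margins, columns and gutters: 240 + 3912 + 644 = 4796 px.

4796 px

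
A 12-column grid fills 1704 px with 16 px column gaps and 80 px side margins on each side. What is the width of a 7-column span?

894 px

Subtract both margins: 1704 − 2·80 = 1544 px.
12 columns + 11 column gaps: 12c + 11·16 = 1544.
12c = 1544 − 176 = 1368, so c = 114 px.
7-column span = 7·114 + 6·16 = 894 px.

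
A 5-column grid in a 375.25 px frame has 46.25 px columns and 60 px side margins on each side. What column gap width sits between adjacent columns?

Content width = 375.25 − 2·60 = 255.25 px.
5 columns take 5·46.25 = 231.25 px; remaining 24 splits into 4 column gaps.
g = 24 / 4 = 6 px.

6 px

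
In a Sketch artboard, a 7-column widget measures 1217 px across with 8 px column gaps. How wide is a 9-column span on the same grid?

1217 − 6·8 = 1169; ÷7 gives c = 167 px.
Span of 9: 9·167 + 8·8 = 1503 + 64 = 1567 px.

1567 px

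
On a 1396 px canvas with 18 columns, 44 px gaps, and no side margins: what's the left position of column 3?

160 px

1396 − 17·44 = 648; ÷18 gives c = 36 px.
No margin, so column 3 starts at 2·(column + gutter) = 2·80 = 160 px.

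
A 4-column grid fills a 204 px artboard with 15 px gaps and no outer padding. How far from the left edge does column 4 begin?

4c + 3·15 = 204 → 4c = 159 → c = 39.75 px.
No margin, so column 4 starts at 3·(column + gutter) = 3·54.75 = 164.25 px.

164.25 px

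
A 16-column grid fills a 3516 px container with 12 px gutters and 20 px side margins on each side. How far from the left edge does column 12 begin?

Content = 3516 − 2·20 = 3476 px.
3476 − 15·12 = 3296; ÷16 gives c = 206 px.
Column 12 starts at margin + 11·(column + gutter) = 20 + 11·218 = 2418 px.

2418 px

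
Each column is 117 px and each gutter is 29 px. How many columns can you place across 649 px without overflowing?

Each extra column adds 117 + 29 = 146 px.
(649 + 29) / 146 = 4.64, so 4 columns fit.

4 columns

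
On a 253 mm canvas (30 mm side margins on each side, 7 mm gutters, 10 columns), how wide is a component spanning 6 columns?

Take off 60 mm of margins, leaving 193 mm.
Subtracting 9 gutters of 7 leaves 130 for 10 columns, so c = 13 mm.
6-column span = 6·13 + 5·7 = 113 mm.

113 mm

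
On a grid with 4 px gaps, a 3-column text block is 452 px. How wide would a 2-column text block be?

300 px

3c + 2·4 = 452 → 3c = 444 → c = 148 px.
2 columns plus 1 gap: 296 + 4 = 300 px.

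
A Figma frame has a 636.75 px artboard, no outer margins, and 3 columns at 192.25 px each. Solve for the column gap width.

30 px

3·192.25 + 2g = 636.75 → 2g = 60 → g = 30 px.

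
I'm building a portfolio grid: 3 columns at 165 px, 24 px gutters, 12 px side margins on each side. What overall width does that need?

567 px

Adding margins, columns and gutters: 24 + 495 + 48 = 567 px.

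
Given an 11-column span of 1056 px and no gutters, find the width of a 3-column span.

With no gutters, each column is 1056/11 = 96 px.
With no gutters, 3 columns span 3·96 = 288 px.

288 px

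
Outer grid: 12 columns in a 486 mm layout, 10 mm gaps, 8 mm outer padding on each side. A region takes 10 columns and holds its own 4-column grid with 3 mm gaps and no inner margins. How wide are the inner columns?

Outer content = 486 − 2·8 = 470 mm.
Subtracting 11 gaps of 10 leaves 360 for 12 columns, so c = 30 mm.
10 columns plus 9 gaps: 300 + 90 = 390 mm.
4d + 3·3 = 390 → 4d = 381 → d = 95.25 mm.

95.25 mm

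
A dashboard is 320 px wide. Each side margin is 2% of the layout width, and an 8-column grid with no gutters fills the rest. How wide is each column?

320 × (1 − 2·2%) = 320 × 96% = 307.2 px for the columns.
307.2 / 8 = 38.4 px per column.

38.4 px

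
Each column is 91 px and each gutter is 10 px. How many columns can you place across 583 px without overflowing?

5 columns: 5·91 + 4·10 = 495 px ≤ 583.
6 columns: 596 px > 583. So 5.

5 columns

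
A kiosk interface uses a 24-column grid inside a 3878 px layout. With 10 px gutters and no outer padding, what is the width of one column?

152 px

Subtracting 23 gutters of 10 leaves 3648 for 24 columns, so c = 152 px.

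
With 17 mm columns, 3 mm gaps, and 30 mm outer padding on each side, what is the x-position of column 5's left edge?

110 mm

Before column 5: the margin + 4 columns + 4 gaps.
Offset = 30 + 4·(17 + 3) = 30 + 80 = 110 mm.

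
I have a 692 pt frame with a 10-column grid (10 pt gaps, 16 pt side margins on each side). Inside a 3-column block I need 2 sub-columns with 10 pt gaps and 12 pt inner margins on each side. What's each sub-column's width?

78.5 pt

Subtract both margins: 692 − 2·16 = 660 pt.
Subtracting 9 gaps of 10 leaves 570 for 10 columns, so c = 57 pt.
3 columns plus 2 gaps: 171 + 20 = 191 pt.
Inner content = 191 − 2·12 = 167 pt.
Subtracting 1 gap of 10 leaves 157 for 2 columns, so d = 78.5 pt.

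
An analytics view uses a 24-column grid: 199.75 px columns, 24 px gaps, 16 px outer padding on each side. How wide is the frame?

5378 px

Adding margins, columns and gutters: 32 + 4794 + 552 = 5378 px.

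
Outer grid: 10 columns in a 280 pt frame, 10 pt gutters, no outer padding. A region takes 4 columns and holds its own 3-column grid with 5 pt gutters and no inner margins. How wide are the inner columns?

10 columns + 9 gutters: 10c + 9·10 = 280.
10c = 280 − 90 = 190, so c = 19 pt.
4-column span = 4·19 + 3·10 = 106 pt.
3 columns + 2 gutters: 3d + 2·5 = 106.
3d = 106 − 10 = 96, so d = 32 pt.

32 pt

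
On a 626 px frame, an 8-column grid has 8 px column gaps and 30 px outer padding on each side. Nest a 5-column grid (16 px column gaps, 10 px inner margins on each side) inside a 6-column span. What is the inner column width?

Take off 60 px of margins, leaving 566 px.
8c + 7·8 = 566 → 8c = 510 → c = 63.75 px.
6 columns plus 5 column gaps: 382.5 + 40 = 422.5 px.
Inner content = 422.5 − 2·10 = 402.5 px.
Subtracting 4 column gaps of 16 leaves 338.5 for 5 columns, so d = 67.7 px.

67.7 px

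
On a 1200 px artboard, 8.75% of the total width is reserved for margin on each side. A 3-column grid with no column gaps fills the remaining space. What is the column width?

1200 × (1 − 2·8.75%) = 1200 × 82.5% = 990 px for the columns.
990 / 3 = 330 px per column.

330 px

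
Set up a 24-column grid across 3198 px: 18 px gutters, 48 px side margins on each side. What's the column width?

112 px

Subtract both margins: 3198 − 2·48 = 3102 px.
24c + 23·18 = 3102 → 24c = 2688 → c = 112 px.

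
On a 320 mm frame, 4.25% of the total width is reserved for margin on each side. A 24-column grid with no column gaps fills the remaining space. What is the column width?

12.2 mm

Each margin = 4.25% of 320 = 13.6 mm; content = 320 − 2·13.6 = 292.8 mm.
292.8 / 24 = 12.2 mm per column.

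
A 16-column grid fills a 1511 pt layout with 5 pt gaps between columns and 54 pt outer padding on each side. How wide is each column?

83 pt

Inside the margins: 1511 − 108 = 1403 pt.
Subtracting 15 gaps of 5 leaves 1328 for 16 columns, so c = 83 pt.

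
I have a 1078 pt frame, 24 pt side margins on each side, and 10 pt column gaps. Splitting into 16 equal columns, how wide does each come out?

Inside the margins: 1078 − 48 = 1030 pt.
16c + 15·10 = 1030 → 16c = 880 → c = 55 pt.

55 pt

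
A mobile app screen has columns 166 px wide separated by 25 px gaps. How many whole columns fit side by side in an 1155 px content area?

6 columns

Each extra column adds 166 + 25 = 191 px.
(1155 + 25) / 191 = 6.18, so 6 columns fit.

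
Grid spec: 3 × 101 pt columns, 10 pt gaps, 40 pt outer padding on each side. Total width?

Total width: 2·40 + 3·101 + 2·10 = 403 pt.

403 pt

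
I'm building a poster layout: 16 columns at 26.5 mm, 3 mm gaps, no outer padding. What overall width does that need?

469 mm

Summing: 424 + 45 = 469 mm.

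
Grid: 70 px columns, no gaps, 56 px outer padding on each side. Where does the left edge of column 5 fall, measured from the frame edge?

336 px

Before column 5: the margin + 4 columns + 4 gaps.
Offset = 56 + 4·(70 + 0) = 56 + 280 = 336 px.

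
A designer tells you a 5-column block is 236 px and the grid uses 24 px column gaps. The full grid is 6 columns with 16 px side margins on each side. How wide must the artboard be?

320 px

5 columns + 4 column gaps: 5c + 4·24 = 236.
5c = 236 − 96 = 140, so c = 28 px.
Total width: 2·16 + 6·28 + 5·24 = 320 px.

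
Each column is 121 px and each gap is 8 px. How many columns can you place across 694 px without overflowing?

5 columns

Each extra column adds 121 + 8 = 129 px.
(694 + 8) / 129 = 5.44, so 5 columns fit.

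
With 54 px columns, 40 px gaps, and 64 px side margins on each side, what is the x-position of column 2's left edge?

158 px

Before column 2: the margin + 1 column + 1 gap.
Offset = 64 + 1·(54 + 40) = 64 + 94 = 158 px.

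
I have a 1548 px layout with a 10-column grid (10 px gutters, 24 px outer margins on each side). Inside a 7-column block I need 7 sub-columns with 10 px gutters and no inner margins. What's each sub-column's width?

141 px

Subtract both margins: 1548 − 2·24 = 1500 px.
10c + 9·10 = 1500 → 10c = 1410 → c = 141 px.
Span of 7: 7·141 + 6·10 = 987 + 60 = 1047 px.
7 columns + 6 gutters: 7d + 6·10 = 1047.
7d = 1047 − 60 = 987, so d = 141 px.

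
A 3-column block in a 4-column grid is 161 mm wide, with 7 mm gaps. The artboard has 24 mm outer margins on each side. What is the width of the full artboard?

265 mm

3 columns + 2 gaps: 3c + 2·7 = 161.
3c = 161 − 14 = 147, so c = 49 mm.
Adding margins, columns and gutters: 48 + 196 + 21 = 265 mm.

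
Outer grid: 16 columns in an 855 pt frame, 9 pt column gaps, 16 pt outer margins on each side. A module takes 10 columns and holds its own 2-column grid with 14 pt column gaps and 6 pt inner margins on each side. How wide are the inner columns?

242.5 pt

Outer content = 855 − 2·16 = 823 pt.
16 columns + 15 column gaps: 16c + 15·9 = 823.
16c = 823 − 135 = 688, so c = 43 pt.
10-column span = 10·43 + 9·9 = 511 pt.
Inner content = 511 − 2·6 = 499 pt.
Subtracting 1 column gap of 14 leaves 485 for 2 columns, so d = 242.5 pt.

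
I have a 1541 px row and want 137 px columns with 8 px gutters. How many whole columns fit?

Each extra column adds 137 + 8 = 145 px.
(1541 + 8) / 145 = 10.68, so 10 columns fit.

10 columns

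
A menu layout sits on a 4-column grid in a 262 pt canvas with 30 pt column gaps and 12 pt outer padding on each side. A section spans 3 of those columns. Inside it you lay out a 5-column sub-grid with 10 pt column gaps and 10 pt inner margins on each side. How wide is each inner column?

Outer content = 262 − 2·12 = 238 pt.
238 − 3·30 = 148; ÷4 gives c = 37 pt.
3 columns plus 2 column gaps: 111 + 60 = 171 pt.
Inner content = 171 − 2·10 = 151 pt.
Subtracting 4 column gaps of 10 leaves 111 for 5 columns, so d = 22.2 pt.

22.2 pt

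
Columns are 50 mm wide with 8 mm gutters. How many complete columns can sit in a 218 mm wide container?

3 columns

Each extra column adds 50 + 8 = 58 mm.
(218 + 8) / 58 = 3.90, so 3 columns fit.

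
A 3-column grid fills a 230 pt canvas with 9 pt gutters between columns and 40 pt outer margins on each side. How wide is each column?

44 pt

Inside the margins: 230 − 80 = 150 pt.
150 − 2·9 = 132; ÷3 gives c = 44 pt.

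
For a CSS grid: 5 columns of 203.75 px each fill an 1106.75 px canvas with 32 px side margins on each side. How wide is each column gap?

Take off 64 px of margins, leaving 1042.75 px.
Columns use 1018.75 px, leaving 24 px across 4 column gaps = 6 px each.

6 px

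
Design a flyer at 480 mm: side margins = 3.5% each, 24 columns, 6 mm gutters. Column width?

12.85 mm

Each margin = 3.5% of 480 = 16.8 mm; content = 480 − 2·16.8 = 446.4 mm.
Subtracting 23 gutters of 6 leaves 308.4 for 24 columns, so c = 12.85 mm.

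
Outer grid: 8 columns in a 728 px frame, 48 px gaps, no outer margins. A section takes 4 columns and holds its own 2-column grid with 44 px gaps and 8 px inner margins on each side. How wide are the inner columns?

8 columns + 7 gaps: 8c + 7·48 = 728.
8c = 728 − 336 = 392, so c = 49 px.
4 columns plus 3 gaps: 196 + 144 = 340 px.
Inner content = 340 − 2·8 = 324 px.
324 − 1·44 = 280; ÷2 gives d = 140 px.

140 px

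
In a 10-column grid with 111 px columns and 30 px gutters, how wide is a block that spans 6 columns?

816 px

Span of 6: 6·111 + 5·30 = 666 + 150 = 816 px.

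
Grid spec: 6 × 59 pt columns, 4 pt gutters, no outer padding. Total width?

374 pt

Total width: 6·59 + 5·4 = 374 pt.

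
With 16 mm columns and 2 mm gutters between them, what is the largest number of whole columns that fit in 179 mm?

10 columns

k columns need k·16 + (k−1)·2 = k·18 − 2.
k·18 − 2 ≤ 179 → k ≤ 181 / 18 ≈ 10.06, so k = 10.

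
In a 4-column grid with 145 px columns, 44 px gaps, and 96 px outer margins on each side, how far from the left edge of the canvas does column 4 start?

663 px

Before column 4: the margin + 3 columns + 3 gaps.
Offset = 96 + 3·(145 + 44) = 96 + 567 = 663 px.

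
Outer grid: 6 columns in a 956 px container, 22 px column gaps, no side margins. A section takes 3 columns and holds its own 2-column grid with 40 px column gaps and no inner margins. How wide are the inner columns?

956 − 5·22 = 846; ÷6 gives c = 141 px.
3 columns plus 2 column gaps: 423 + 44 = 467 px.
2d + 1·40 = 467 → 2d = 427 → d = 213.5 px.

213.5 px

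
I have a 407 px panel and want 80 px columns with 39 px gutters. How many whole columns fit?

k columns need k·80 + (k−1)·39 = k·119 − 39.
k·119 − 39 ≤ 407 → k ≤ 446 / 119 ≈ 3.75, so k = 3.

3 columns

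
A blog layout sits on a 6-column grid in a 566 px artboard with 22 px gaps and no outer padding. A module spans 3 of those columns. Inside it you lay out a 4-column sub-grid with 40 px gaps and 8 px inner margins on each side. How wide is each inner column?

566 − 5·22 = 456; ÷6 gives c = 76 px.
3 columns plus 2 gaps: 228 + 44 = 272 px.
Inner content = 272 − 2·8 = 256 px.
4 columns + 3 gaps: 4d + 3·40 = 256.
4d = 256 − 120 = 136, so d = 34 px.

34 px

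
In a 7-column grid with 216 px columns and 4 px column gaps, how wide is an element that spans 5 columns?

5-column span = 5·216 + 4·4 = 1096 px.

1096 px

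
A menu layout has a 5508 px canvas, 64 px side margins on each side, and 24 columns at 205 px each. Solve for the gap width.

20 px

Subtract both margins: 5508 − 2·64 = 5380 px.
24 columns take 24·205 = 4920 px; remaining 460 splits into 23 gaps.
g = 460 / 23 = 20 px.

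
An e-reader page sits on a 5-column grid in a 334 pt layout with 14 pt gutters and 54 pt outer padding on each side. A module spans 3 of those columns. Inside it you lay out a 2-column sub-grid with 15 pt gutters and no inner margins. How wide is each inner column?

Take off 108 pt of margins, leaving 226 pt.
226 − 4·14 = 170; ÷5 gives c = 34 pt.
3 columns plus 2 gutters: 102 + 28 = 130 pt.
2d + 1·15 = 130 → 2d = 115 → d = 57.5 pt.

57.5 pt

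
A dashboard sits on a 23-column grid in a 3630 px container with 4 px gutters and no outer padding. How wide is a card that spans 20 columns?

3156 px

23c + 22·4 = 3630 → 23c = 3542 → c = 154 px.
20-column span = 20·154 + 19·4 = 3156 px.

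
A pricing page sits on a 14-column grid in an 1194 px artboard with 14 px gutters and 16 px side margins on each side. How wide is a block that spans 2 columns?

Content width = 1194 − 2·16 = 1162 px.
14c + 13·14 = 1162 → 14c = 980 → c = 70 px.
Span of 2: 2·70 + 1·14 = 140 + 14 = 154 px.

154 px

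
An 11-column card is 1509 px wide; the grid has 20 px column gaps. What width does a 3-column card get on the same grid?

397 px

11 columns + 10 column gaps: 11c + 10·20 = 1509.
11c = 1509 − 200 = 1309, so c = 119 px.
Span of 3: 3·119 + 2·20 = 357 + 40 = 397 px.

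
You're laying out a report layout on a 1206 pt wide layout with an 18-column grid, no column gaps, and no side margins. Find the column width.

1206 / 18 = 67 pt per column.

67 pt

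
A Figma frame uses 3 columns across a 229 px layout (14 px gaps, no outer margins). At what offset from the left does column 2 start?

Subtracting 2 gaps of 14 leaves 201 for 3 columns, so c = 67 px.
Each column+gutter stride is 81 px; with no margin, 1 of them is 81 px.

81 px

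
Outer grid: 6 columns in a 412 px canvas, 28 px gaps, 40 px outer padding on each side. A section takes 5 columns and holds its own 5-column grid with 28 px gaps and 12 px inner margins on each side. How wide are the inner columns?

27.2 px

Take off 80 px of margins, leaving 332 px.
6c + 5·28 = 332 → 6c = 192 → c = 32 px.
Span of 5: 5·32 + 4·28 = 160 + 112 = 272 px.
Inner content = 272 − 2·12 = 248 px.
248 − 4·28 = 136; ÷5 gives d = 27.2 px.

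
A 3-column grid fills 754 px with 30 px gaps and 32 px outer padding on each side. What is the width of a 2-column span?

Content width = 754 − 2·32 = 690 px.
3 columns + 2 gaps: 3c + 2·30 = 690.
3c = 690 − 60 = 630, so c = 210 px.
Span of 2: 2·210 + 1·30 = 420 + 30 = 450 px.

450 px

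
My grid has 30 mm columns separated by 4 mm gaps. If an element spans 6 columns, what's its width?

200 mm

6 columns plus 5 gaps: 180 + 20 = 200 mm.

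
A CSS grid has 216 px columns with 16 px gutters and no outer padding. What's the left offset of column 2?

Each column+gutter stride is 232 px; with no margin, 1 of them is 232 px.

232 px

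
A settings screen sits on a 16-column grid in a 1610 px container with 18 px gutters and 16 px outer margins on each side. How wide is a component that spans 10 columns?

Content width = 1610 − 2·16 = 1578 px.
16c + 15·18 = 1578 → 16c = 1308 → c = 81.75 px.
10 columns plus 9 gutters: 817.5 + 162 = 979.5 px.

979.5 px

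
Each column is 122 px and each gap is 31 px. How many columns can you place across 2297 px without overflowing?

15 columns

k columns need k·122 + (k−1)·31 = k·153 − 31.
k·153 − 31 ≤ 2297 → k ≤ 2328 / 153 ≈ 15.22, so k = 15.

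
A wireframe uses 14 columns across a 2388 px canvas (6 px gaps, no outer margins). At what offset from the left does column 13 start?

14 columns + 13 gaps: 14c + 13·6 = 2388.
14c = 2388 − 78 = 2310, so c = 165 px.
No margin, so column 13 starts at 12·(column + gutter) = 12·171 = 2052 px.

2052 px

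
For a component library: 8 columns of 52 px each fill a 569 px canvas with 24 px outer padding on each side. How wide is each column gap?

Content width = 569 − 2·24 = 521 px.
Columns use 416 px, leaving 105 px across 7 column gaps = 15 px each.

15 px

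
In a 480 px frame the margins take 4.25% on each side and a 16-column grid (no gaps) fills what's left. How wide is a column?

Each margin = 4.25% of 480 = 20.4 px; content = 480 − 2·20.4 = 439.2 px.
439.2 / 16 = 27.45 px per column.

27.45 px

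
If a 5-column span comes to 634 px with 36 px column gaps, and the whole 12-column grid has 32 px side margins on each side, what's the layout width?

1636 px

634 − 4·36 = 490; ÷5 gives c = 98 px.
Adding margins, columns and gutters: 64 + 1176 + 396 = 1636 px.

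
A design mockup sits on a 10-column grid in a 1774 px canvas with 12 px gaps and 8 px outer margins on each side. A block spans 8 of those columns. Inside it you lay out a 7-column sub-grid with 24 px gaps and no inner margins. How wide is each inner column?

Outer content = 1774 − 2·8 = 1758 px.
10c + 9·12 = 1758 → 10c = 1650 → c = 165 px.
Span of 8: 8·165 + 7·12 = 1320 + 84 = 1404 px.
1404 − 6·24 = 1260; ÷7 gives d = 180 px.

180 px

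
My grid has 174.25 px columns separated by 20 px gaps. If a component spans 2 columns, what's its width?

2 columns plus 1 gap: 348.5 + 20 = 368.5 px.

368.5 px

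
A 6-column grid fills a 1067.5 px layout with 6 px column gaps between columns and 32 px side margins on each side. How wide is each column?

162.25 px

Subtract both margins: 1067.5 − 2·32 = 1003.5 px.
Subtracting 5 column gaps of 6 leaves 973.5 for 6 columns, so c = 162.25 px.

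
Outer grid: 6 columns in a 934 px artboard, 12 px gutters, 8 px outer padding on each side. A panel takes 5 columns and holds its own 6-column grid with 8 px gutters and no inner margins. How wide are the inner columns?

120.5 px

Subtract both margins: 934 − 2·8 = 918 px.
918 − 5·12 = 858; ÷6 gives c = 143 px.
5-column span = 5·143 + 4·12 = 763 px.
6d + 5·8 = 763 → 6d = 723 → d = 120.5 px.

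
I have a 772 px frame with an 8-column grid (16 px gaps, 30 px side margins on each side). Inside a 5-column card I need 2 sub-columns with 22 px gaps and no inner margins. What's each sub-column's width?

208.5 px

Take off 60 px of margins, leaving 712 px.
Subtracting 7 gaps of 16 leaves 600 for 8 columns, so c = 75 px.
5-column span = 5·75 + 4·16 = 439 px.
Subtracting 1 gap of 22 leaves 417 for 2 columns, so d = 208.5 px.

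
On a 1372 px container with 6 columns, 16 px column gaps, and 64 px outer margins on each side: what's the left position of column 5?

904 px

Inside the margins: 1372 − 128 = 1244 px.
1244 − 5·16 = 1164; ÷6 gives c = 194 px.
Column 5 starts at margin + 4·(column + gutter) = 64 + 4·210 = 904 px.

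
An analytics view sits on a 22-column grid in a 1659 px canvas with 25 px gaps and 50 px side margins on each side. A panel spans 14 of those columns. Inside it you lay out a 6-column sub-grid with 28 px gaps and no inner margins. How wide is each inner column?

140.5 px

Inside the margins: 1659 − 100 = 1559 px.
Subtracting 21 gaps of 25 leaves 1034 for 22 columns, so c = 47 px.
Span of 14: 14·47 + 13·25 = 658 + 325 = 983 px.
Subtracting 5 gaps of 28 leaves 843 for 6 columns, so d = 140.5 px.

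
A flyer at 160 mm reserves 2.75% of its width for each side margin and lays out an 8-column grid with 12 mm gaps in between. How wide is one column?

8.4 mm

Margins: 2.75% × 160 = 4.4 mm each, so content = 160 − 8.8 = 151.2 mm.
Subtracting 7 gaps of 12 leaves 67.2 for 8 columns, so c = 8.4 mm.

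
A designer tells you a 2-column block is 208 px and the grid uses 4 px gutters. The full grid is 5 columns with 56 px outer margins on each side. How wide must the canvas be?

638 px

Subtracting 1 gutter of 4 leaves 204 for 2 columns, so c = 102 px.
Adding margins, columns and gutters: 112 + 510 + 16 = 638 px.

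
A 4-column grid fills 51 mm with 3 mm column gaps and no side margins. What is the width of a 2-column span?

24 mm

Subtracting 3 column gaps of 3 leaves 42 for 4 columns, so c = 10.5 mm.
2-column span = 2·10.5 + 1·3 = 24 mm.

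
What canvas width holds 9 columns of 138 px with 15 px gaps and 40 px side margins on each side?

Adding margins, columns and gutters: 80 + 1242 + 120 = 1442 px.

1442 px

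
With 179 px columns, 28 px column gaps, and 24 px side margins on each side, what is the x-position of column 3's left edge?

Before column 3: the margin + 2 columns + 2 column gaps.
Offset = 24 + 2·(179 + 28) = 24 + 414 = 438 px.

438 px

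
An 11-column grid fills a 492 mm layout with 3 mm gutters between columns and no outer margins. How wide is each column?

42 mm

Subtracting 10 gutters of 3 leaves 462 for 11 columns, so c = 42 mm.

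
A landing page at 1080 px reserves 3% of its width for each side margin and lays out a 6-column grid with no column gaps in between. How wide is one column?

169.2 px

1080 × (1 − 2·3%) = 1080 × 94% = 1015.2 px for the columns.
1015.2 / 6 = 169.2 px per column.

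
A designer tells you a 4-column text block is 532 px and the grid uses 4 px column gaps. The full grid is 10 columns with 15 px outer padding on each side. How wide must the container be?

1366 px

4c + 3·4 = 532 → 4c = 520 → c = 130 px.
Adding margins, columns and gutters: 30 + 1300 + 36 = 1366 px.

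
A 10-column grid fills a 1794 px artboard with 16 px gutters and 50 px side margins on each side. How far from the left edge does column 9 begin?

1418 px

Content = 1794 − 2·50 = 1694 px.
10 columns + 9 gutters: 10c + 9·16 = 1694.
10c = 1694 − 144 = 1550, so c = 155 px.
Before column 9: the margin + 8 columns + 8 gutters.
Offset = 50 + 8·(155 + 16) = 50 + 1368 = 1418 px.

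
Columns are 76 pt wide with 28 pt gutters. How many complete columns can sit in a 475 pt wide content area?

Each extra column adds 76 + 28 = 104 pt.
(475 + 28) / 104 = 4.84, so 4 columns fit.

4 columns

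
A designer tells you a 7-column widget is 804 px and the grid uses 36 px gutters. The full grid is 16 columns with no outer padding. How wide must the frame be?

7c + 6·36 = 804 → 7c = 588 → c = 84 px.
Frame = 16·84 + 15·36 = 1344 + 540 = 1884 px.

1884 px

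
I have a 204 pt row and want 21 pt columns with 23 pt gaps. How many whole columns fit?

5 columns

5 columns: 5·21 + 4·23 = 197 pt ≤ 204.
6 columns: 241 pt > 204. So 5.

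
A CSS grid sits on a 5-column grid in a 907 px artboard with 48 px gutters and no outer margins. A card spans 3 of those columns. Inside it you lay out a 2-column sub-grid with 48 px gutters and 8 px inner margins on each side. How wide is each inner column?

230.5 px

5 columns + 4 gutters: 5c + 4·48 = 907.
5c = 907 − 192 = 715, so c = 143 px.
3 columns plus 2 gutters: 429 + 96 = 525 px.
Inner content = 525 − 2·8 = 509 px.
2 columns + 1 gutter: 2d + 1·48 = 509.
2d = 509 − 48 = 461, so d = 230.5 px.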